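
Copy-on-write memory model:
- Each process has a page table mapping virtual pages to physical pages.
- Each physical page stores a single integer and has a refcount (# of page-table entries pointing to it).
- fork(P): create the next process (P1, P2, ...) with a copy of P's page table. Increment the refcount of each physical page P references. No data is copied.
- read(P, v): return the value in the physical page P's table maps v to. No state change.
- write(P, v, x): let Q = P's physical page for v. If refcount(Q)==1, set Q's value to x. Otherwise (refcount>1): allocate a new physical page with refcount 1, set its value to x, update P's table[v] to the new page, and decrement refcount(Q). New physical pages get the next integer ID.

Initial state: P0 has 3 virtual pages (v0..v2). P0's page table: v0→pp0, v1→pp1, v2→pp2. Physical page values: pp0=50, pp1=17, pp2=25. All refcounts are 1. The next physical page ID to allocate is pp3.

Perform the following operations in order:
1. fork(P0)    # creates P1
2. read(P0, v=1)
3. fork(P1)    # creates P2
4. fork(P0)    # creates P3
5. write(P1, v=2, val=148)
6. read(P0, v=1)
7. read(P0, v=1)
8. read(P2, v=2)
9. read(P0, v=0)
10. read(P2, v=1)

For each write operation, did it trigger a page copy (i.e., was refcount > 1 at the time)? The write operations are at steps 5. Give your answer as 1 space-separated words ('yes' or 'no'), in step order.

Op 1: fork(P0) -> P1. 3 ppages; refcounts: pp0:2 pp1:2 pp2:2
Op 2: read(P0, v1) -> 17. No state change.
Op 3: fork(P1) -> P2. 3 ppages; refcounts: pp0:3 pp1:3 pp2:3
Op 4: fork(P0) -> P3. 3 ppages; refcounts: pp0:4 pp1:4 pp2:4
Op 5: write(P1, v2, 148). refcount(pp2)=4>1 -> COPY to pp3. 4 ppages; refcounts: pp0:4 pp1:4 pp2:3 pp3:1
Op 6: read(P0, v1) -> 17. No state change.
Op 7: read(P0, v1) -> 17. No state change.
Op 8: read(P2, v2) -> 25. No state change.
Op 9: read(P0, v0) -> 50. No state change.
Op 10: read(P2, v1) -> 17. No state change.

yes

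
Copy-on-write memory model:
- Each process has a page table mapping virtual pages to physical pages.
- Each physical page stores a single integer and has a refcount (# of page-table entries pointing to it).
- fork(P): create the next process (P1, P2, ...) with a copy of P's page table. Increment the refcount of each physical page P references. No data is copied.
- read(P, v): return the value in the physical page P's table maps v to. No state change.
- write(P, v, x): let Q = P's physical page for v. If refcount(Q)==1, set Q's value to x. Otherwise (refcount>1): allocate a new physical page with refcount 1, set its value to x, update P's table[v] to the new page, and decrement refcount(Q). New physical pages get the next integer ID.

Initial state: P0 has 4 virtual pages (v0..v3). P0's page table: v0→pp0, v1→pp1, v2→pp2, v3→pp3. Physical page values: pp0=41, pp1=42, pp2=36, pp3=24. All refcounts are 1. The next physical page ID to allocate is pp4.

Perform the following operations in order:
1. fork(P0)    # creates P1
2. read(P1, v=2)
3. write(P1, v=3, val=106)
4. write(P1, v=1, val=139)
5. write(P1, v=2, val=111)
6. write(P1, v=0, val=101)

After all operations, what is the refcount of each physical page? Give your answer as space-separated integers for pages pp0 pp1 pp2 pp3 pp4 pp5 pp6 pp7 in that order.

Op 1: fork(P0) -> P1. 4 ppages; refcounts: pp0:2 pp1:2 pp2:2 pp3:2
Op 2: read(P1, v2) -> 36. No state change.
Op 3: write(P1, v3, 106). refcount(pp3)=2>1 -> COPY to pp4. 5 ppages; refcounts: pp0:2 pp1:2 pp2:2 pp3:1 pp4:1
Op 4: write(P1, v1, 139). refcount(pp1)=2>1 -> COPY to pp5. 6 ppages; refcounts: pp0:2 pp1:1 pp2:2 pp3:1 pp4:1 pp5:1
Op 5: write(P1, v2, 111). refcount(pp2)=2>1 -> COPY to pp6. 7 ppages; refcounts: pp0:2 pp1:1 pp2:1 pp3:1 pp4:1 pp5:1 pp6:1
Op 6: write(P1, v0, 101). refcount(pp0)=2>1 -> COPY to pp7. 8 ppages; refcounts: pp0:1 pp1:1 pp2:1 pp3:1 pp4:1 pp5:1 pp6:1 pp7:1

Answer: 1 1 1 1 1 1 1 1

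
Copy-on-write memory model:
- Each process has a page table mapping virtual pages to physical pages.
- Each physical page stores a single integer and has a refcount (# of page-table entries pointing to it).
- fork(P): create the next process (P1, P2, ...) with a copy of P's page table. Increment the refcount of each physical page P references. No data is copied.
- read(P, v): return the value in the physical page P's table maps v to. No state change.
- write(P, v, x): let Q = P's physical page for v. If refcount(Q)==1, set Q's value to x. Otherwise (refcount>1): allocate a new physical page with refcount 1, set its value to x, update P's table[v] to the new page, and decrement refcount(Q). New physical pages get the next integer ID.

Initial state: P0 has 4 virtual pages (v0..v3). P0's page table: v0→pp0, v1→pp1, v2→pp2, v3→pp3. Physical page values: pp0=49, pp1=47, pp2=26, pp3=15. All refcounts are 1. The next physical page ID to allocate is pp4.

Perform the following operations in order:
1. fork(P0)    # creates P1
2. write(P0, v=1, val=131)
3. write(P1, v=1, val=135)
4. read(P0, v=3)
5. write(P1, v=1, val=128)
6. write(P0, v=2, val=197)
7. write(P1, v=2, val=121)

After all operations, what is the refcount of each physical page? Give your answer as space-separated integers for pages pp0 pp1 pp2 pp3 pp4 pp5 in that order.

Answer: 2 1 1 2 1 1

Derivation:
Op 1: fork(P0) -> P1. 4 ppages; refcounts: pp0:2 pp1:2 pp2:2 pp3:2
Op 2: write(P0, v1, 131). refcount(pp1)=2>1 -> COPY to pp4. 5 ppages; refcounts: pp0:2 pp1:1 pp2:2 pp3:2 pp4:1
Op 3: write(P1, v1, 135). refcount(pp1)=1 -> write in place. 5 ppages; refcounts: pp0:2 pp1:1 pp2:2 pp3:2 pp4:1
Op 4: read(P0, v3) -> 15. No state change.
Op 5: write(P1, v1, 128). refcount(pp1)=1 -> write in place. 5 ppages; refcounts: pp0:2 pp1:1 pp2:2 pp3:2 pp4:1
Op 6: write(P0, v2, 197). refcount(pp2)=2>1 -> COPY to pp5. 6 ppages; refcounts: pp0:2 pp1:1 pp2:1 pp3:2 pp4:1 pp5:1
Op 7: write(P1, v2, 121). refcount(pp2)=1 -> write in place. 6 ppages; refcounts: pp0:2 pp1:1 pp2:1 pp3:2 pp4:1 pp5:1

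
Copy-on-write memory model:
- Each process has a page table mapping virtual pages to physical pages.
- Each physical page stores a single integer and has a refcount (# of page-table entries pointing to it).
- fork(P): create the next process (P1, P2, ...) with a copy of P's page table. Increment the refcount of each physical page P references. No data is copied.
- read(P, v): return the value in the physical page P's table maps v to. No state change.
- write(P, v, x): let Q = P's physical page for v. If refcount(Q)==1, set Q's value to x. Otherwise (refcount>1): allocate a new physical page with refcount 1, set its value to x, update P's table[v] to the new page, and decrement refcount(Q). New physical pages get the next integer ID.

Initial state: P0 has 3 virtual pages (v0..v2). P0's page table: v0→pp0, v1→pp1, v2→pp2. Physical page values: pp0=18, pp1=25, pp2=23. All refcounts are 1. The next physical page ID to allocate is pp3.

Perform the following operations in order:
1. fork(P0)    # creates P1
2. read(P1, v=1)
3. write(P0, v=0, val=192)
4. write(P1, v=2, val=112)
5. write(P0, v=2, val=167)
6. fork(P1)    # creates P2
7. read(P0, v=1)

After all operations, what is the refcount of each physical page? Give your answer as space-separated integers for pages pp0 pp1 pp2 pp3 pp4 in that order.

Op 1: fork(P0) -> P1. 3 ppages; refcounts: pp0:2 pp1:2 pp2:2
Op 2: read(P1, v1) -> 25. No state change.
Op 3: write(P0, v0, 192). refcount(pp0)=2>1 -> COPY to pp3. 4 ppages; refcounts: pp0:1 pp1:2 pp2:2 pp3:1
Op 4: write(P1, v2, 112). refcount(pp2)=2>1 -> COPY to pp4. 5 ppages; refcounts: pp0:1 pp1:2 pp2:1 pp3:1 pp4:1
Op 5: write(P0, v2, 167). refcount(pp2)=1 -> write in place. 5 ppages; refcounts: pp0:1 pp1:2 pp2:1 pp3:1 pp4:1
Op 6: fork(P1) -> P2. 5 ppages; refcounts: pp0:2 pp1:3 pp2:1 pp3:1 pp4:2
Op 7: read(P0, v1) -> 25. No state change.

Answer: 2 3 1 1 2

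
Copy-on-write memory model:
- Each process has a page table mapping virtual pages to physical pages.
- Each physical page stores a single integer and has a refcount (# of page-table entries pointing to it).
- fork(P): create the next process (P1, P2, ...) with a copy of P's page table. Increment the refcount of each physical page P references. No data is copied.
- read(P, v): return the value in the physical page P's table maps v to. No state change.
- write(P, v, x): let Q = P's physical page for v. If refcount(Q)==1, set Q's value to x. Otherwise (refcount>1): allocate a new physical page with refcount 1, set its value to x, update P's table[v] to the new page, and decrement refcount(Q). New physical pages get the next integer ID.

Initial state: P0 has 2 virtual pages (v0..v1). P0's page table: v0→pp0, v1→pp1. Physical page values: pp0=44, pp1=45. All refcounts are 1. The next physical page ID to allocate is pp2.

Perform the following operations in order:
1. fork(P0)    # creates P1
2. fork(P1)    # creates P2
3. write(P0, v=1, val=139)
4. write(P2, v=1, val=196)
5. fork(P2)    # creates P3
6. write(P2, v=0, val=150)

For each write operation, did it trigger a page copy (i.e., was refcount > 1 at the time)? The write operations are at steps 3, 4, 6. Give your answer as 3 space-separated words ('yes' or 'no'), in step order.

Op 1: fork(P0) -> P1. 2 ppages; refcounts: pp0:2 pp1:2
Op 2: fork(P1) -> P2. 2 ppages; refcounts: pp0:3 pp1:3
Op 3: write(P0, v1, 139). refcount(pp1)=3>1 -> COPY to pp2. 3 ppages; refcounts: pp0:3 pp1:2 pp2:1
Op 4: write(P2, v1, 196). refcount(pp1)=2>1 -> COPY to pp3. 4 ppages; refcounts: pp0:3 pp1:1 pp2:1 pp3:1
Op 5: fork(P2) -> P3. 4 ppages; refcounts: pp0:4 pp1:1 pp2:1 pp3:2
Op 6: write(P2, v0, 150). refcount(pp0)=4>1 -> COPY to pp4. 5 ppages; refcounts: pp0:3 pp1:1 pp2:1 pp3:2 pp4:1

yes yes yes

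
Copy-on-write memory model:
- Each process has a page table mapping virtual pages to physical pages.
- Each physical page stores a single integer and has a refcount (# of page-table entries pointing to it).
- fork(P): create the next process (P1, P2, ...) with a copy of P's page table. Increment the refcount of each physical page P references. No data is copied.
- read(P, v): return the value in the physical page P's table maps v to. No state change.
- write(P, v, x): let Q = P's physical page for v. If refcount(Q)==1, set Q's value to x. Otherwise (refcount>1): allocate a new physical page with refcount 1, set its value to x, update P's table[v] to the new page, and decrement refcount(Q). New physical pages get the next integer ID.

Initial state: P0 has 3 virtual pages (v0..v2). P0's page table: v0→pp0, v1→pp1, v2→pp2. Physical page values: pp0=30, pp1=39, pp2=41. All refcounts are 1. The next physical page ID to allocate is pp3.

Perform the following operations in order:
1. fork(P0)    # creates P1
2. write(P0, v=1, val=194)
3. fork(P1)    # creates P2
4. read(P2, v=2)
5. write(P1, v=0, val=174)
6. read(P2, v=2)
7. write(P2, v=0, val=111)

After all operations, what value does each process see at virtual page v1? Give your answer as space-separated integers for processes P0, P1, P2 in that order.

Op 1: fork(P0) -> P1. 3 ppages; refcounts: pp0:2 pp1:2 pp2:2
Op 2: write(P0, v1, 194). refcount(pp1)=2>1 -> COPY to pp3. 4 ppages; refcounts: pp0:2 pp1:1 pp2:2 pp3:1
Op 3: fork(P1) -> P2. 4 ppages; refcounts: pp0:3 pp1:2 pp2:3 pp3:1
Op 4: read(P2, v2) -> 41. No state change.
Op 5: write(P1, v0, 174). refcount(pp0)=3>1 -> COPY to pp4. 5 ppages; refcounts: pp0:2 pp1:2 pp2:3 pp3:1 pp4:1
Op 6: read(P2, v2) -> 41. No state change.
Op 7: write(P2, v0, 111). refcount(pp0)=2>1 -> COPY to pp5. 6 ppages; refcounts: pp0:1 pp1:2 pp2:3 pp3:1 pp4:1 pp5:1
P0: v1 -> pp3 = 194
P1: v1 -> pp1 = 39
P2: v1 -> pp1 = 39

Answer: 194 39 39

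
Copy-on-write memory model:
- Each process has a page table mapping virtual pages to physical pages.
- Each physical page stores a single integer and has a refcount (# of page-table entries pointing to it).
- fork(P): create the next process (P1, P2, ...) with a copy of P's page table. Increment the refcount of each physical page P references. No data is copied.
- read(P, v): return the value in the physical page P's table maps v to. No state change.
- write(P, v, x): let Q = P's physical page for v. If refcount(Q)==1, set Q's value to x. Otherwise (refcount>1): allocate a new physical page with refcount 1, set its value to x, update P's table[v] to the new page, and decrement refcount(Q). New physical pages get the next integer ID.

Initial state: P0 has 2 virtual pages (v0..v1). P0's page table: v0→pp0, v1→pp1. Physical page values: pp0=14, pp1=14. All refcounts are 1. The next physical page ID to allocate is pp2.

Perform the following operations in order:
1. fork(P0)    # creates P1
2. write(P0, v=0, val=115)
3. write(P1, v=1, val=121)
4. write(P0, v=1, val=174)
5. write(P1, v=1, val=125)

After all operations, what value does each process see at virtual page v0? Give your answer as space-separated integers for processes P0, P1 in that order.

Op 1: fork(P0) -> P1. 2 ppages; refcounts: pp0:2 pp1:2
Op 2: write(P0, v0, 115). refcount(pp0)=2>1 -> COPY to pp2. 3 ppages; refcounts: pp0:1 pp1:2 pp2:1
Op 3: write(P1, v1, 121). refcount(pp1)=2>1 -> COPY to pp3. 4 ppages; refcounts: pp0:1 pp1:1 pp2:1 pp3:1
Op 4: write(P0, v1, 174). refcount(pp1)=1 -> write in place. 4 ppages; refcounts: pp0:1 pp1:1 pp2:1 pp3:1
Op 5: write(P1, v1, 125). refcount(pp3)=1 -> write in place. 4 ppages; refcounts: pp0:1 pp1:1 pp2:1 pp3:1
P0: v0 -> pp2 = 115
P1: v0 -> pp0 = 14

Answer: 115 14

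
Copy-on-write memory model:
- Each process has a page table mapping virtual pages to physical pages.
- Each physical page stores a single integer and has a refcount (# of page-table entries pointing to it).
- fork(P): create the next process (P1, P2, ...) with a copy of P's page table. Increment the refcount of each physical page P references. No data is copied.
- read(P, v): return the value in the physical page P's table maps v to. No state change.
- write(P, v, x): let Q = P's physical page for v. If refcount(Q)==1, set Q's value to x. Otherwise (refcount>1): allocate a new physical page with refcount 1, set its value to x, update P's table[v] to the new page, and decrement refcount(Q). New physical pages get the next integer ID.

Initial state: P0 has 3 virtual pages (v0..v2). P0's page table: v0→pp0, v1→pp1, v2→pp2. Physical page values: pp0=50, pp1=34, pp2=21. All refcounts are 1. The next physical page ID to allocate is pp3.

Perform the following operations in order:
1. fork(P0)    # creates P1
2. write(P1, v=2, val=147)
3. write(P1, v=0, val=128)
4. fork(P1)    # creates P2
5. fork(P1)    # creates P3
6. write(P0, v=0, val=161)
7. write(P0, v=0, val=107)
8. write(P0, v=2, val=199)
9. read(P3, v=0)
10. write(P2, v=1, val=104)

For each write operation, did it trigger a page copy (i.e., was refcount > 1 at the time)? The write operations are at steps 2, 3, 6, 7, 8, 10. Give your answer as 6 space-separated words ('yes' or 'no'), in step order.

Op 1: fork(P0) -> P1. 3 ppages; refcounts: pp0:2 pp1:2 pp2:2
Op 2: write(P1, v2, 147). refcount(pp2)=2>1 -> COPY to pp3. 4 ppages; refcounts: pp0:2 pp1:2 pp2:1 pp3:1
Op 3: write(P1, v0, 128). refcount(pp0)=2>1 -> COPY to pp4. 5 ppages; refcounts: pp0:1 pp1:2 pp2:1 pp3:1 pp4:1
Op 4: fork(P1) -> P2. 5 ppages; refcounts: pp0:1 pp1:3 pp2:1 pp3:2 pp4:2
Op 5: fork(P1) -> P3. 5 ppages; refcounts: pp0:1 pp1:4 pp2:1 pp3:3 pp4:3
Op 6: write(P0, v0, 161). refcount(pp0)=1 -> write in place. 5 ppages; refcounts: pp0:1 pp1:4 pp2:1 pp3:3 pp4:3
Op 7: write(P0, v0, 107). refcount(pp0)=1 -> write in place. 5 ppages; refcounts: pp0:1 pp1:4 pp2:1 pp3:3 pp4:3
Op 8: write(P0, v2, 199). refcount(pp2)=1 -> write in place. 5 ppages; refcounts: pp0:1 pp1:4 pp2:1 pp3:3 pp4:3
Op 9: read(P3, v0) -> 128. No state change.
Op 10: write(P2, v1, 104). refcount(pp1)=4>1 -> COPY to pp5. 6 ppages; refcounts: pp0:1 pp1:3 pp2:1 pp3:3 pp4:3 pp5:1

yes yes no no no yes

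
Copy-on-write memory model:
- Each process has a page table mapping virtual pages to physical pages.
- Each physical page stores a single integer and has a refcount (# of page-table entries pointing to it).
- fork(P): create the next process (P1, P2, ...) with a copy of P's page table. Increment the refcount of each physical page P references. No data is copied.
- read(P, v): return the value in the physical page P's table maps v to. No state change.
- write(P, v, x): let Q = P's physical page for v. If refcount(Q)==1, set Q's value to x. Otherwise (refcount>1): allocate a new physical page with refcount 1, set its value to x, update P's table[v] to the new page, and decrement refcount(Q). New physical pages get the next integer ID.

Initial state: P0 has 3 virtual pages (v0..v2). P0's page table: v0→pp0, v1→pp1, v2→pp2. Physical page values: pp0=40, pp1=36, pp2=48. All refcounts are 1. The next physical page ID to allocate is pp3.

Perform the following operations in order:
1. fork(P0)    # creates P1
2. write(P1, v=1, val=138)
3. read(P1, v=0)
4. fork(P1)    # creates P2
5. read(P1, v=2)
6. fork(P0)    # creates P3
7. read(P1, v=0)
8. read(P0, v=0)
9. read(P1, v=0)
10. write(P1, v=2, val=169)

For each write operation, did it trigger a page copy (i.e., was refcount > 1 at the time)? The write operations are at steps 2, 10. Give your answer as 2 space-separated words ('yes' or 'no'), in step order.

Op 1: fork(P0) -> P1. 3 ppages; refcounts: pp0:2 pp1:2 pp2:2
Op 2: write(P1, v1, 138). refcount(pp1)=2>1 -> COPY to pp3. 4 ppages; refcounts: pp0:2 pp1:1 pp2:2 pp3:1
Op 3: read(P1, v0) -> 40. No state change.
Op 4: fork(P1) -> P2. 4 ppages; refcounts: pp0:3 pp1:1 pp2:3 pp3:2
Op 5: read(P1, v2) -> 48. No state change.
Op 6: fork(P0) -> P3. 4 ppages; refcounts: pp0:4 pp1:2 pp2:4 pp3:2
Op 7: read(P1, v0) -> 40. No state change.
Op 8: read(P0, v0) -> 40. No state change.
Op 9: read(P1, v0) -> 40. No state change.
Op 10: write(P1, v2, 169). refcount(pp2)=4>1 -> COPY to pp4. 5 ppages; refcounts: pp0:4 pp1:2 pp2:3 pp3:2 pp4:1

yes yes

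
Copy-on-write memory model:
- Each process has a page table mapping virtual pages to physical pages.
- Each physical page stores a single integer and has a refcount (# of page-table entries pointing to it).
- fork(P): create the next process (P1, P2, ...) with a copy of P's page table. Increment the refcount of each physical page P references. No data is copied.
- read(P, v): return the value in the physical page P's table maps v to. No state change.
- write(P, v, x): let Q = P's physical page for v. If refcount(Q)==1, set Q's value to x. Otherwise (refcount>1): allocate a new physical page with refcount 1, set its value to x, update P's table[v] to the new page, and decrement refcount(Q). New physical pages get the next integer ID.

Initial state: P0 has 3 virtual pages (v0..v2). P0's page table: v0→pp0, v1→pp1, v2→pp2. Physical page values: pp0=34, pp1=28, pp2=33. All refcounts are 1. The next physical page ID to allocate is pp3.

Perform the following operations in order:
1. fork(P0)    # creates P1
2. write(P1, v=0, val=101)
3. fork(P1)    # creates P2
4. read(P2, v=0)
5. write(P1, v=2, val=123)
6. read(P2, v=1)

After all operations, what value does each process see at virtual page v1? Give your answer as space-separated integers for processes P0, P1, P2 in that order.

Op 1: fork(P0) -> P1. 3 ppages; refcounts: pp0:2 pp1:2 pp2:2
Op 2: write(P1, v0, 101). refcount(pp0)=2>1 -> COPY to pp3. 4 ppages; refcounts: pp0:1 pp1:2 pp2:2 pp3:1
Op 3: fork(P1) -> P2. 4 ppages; refcounts: pp0:1 pp1:3 pp2:3 pp3:2
Op 4: read(P2, v0) -> 101. No state change.
Op 5: write(P1, v2, 123). refcount(pp2)=3>1 -> COPY to pp4. 5 ppages; refcounts: pp0:1 pp1:3 pp2:2 pp3:2 pp4:1
Op 6: read(P2, v1) -> 28. No state change.
P0: v1 -> pp1 = 28
P1: v1 -> pp1 = 28
P2: v1 -> pp1 = 28

Answer: 28 28 28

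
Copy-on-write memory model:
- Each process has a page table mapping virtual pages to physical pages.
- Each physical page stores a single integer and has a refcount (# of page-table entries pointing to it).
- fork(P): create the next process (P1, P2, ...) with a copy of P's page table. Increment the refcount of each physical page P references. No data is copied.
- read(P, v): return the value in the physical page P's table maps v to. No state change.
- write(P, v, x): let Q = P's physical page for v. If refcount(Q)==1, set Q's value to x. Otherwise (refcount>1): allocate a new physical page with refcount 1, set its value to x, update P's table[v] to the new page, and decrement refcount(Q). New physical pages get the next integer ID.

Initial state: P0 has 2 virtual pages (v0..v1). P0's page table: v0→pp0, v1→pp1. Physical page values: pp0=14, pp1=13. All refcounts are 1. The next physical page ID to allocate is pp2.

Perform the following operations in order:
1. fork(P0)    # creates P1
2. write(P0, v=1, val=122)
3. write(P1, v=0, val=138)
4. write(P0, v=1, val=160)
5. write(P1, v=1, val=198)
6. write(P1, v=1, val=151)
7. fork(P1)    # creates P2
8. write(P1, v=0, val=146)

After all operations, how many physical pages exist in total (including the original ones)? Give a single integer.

Op 1: fork(P0) -> P1. 2 ppages; refcounts: pp0:2 pp1:2
Op 2: write(P0, v1, 122). refcount(pp1)=2>1 -> COPY to pp2. 3 ppages; refcounts: pp0:2 pp1:1 pp2:1
Op 3: write(P1, v0, 138). refcount(pp0)=2>1 -> COPY to pp3. 4 ppages; refcounts: pp0:1 pp1:1 pp2:1 pp3:1
Op 4: write(P0, v1, 160). refcount(pp2)=1 -> write in place. 4 ppages; refcounts: pp0:1 pp1:1 pp2:1 pp3:1
Op 5: write(P1, v1, 198). refcount(pp1)=1 -> write in place. 4 ppages; refcounts: pp0:1 pp1:1 pp2:1 pp3:1
Op 6: write(P1, v1, 151). refcount(pp1)=1 -> write in place. 4 ppages; refcounts: pp0:1 pp1:1 pp2:1 pp3:1
Op 7: fork(P1) -> P2. 4 ppages; refcounts: pp0:1 pp1:2 pp2:1 pp3:2
Op 8: write(P1, v0, 146). refcount(pp3)=2>1 -> COPY to pp4. 5 ppages; refcounts: pp0:1 pp1:2 pp2:1 pp3:1 pp4:1

Answer: 5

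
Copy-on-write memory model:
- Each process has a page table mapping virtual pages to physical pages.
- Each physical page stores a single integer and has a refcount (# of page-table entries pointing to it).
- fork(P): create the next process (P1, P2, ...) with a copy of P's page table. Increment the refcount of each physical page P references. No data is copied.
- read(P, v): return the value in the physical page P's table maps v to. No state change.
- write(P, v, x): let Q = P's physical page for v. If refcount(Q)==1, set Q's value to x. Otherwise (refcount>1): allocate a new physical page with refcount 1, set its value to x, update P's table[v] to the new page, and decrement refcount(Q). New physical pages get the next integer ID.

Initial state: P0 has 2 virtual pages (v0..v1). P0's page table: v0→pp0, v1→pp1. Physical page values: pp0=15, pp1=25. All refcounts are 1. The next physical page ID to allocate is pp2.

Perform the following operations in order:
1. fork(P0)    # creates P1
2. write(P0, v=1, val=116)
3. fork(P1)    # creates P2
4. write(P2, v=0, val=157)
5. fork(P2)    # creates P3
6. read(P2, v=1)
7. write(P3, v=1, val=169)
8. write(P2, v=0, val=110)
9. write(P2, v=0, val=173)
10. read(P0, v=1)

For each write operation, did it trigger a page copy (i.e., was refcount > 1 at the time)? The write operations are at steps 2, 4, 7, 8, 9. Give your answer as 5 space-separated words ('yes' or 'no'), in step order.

Op 1: fork(P0) -> P1. 2 ppages; refcounts: pp0:2 pp1:2
Op 2: write(P0, v1, 116). refcount(pp1)=2>1 -> COPY to pp2. 3 ppages; refcounts: pp0:2 pp1:1 pp2:1
Op 3: fork(P1) -> P2. 3 ppages; refcounts: pp0:3 pp1:2 pp2:1
Op 4: write(P2, v0, 157). refcount(pp0)=3>1 -> COPY to pp3. 4 ppages; refcounts: pp0:2 pp1:2 pp2:1 pp3:1
Op 5: fork(P2) -> P3. 4 ppages; refcounts: pp0:2 pp1:3 pp2:1 pp3:2
Op 6: read(P2, v1) -> 25. No state change.
Op 7: write(P3, v1, 169). refcount(pp1)=3>1 -> COPY to pp4. 5 ppages; refcounts: pp0:2 pp1:2 pp2:1 pp3:2 pp4:1
Op 8: write(P2, v0, 110). refcount(pp3)=2>1 -> COPY to pp5. 6 ppages; refcounts: pp0:2 pp1:2 pp2:1 pp3:1 pp4:1 pp5:1
Op 9: write(P2, v0, 173). refcount(pp5)=1 -> write in place. 6 ppages; refcounts: pp0:2 pp1:2 pp2:1 pp3:1 pp4:1 pp5:1
Op 10: read(P0, v1) -> 116. No state change.

yes yes yes yes no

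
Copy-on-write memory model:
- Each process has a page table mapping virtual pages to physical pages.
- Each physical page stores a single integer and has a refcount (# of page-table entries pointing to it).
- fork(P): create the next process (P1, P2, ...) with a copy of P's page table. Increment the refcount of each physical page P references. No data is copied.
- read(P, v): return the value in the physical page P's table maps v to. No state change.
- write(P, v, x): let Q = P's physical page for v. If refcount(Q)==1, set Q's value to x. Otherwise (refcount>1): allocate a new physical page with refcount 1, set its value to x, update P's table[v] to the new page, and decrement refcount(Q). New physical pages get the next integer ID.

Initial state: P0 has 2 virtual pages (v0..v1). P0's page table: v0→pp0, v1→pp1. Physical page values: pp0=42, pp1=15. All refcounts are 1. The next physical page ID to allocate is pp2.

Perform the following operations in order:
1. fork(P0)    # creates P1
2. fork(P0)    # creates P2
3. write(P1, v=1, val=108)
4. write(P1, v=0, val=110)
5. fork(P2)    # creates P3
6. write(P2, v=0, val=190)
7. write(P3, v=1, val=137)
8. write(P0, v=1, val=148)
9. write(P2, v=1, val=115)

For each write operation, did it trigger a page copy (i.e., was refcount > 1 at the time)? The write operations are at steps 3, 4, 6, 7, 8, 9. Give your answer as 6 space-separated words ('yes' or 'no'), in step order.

Op 1: fork(P0) -> P1. 2 ppages; refcounts: pp0:2 pp1:2
Op 2: fork(P0) -> P2. 2 ppages; refcounts: pp0:3 pp1:3
Op 3: write(P1, v1, 108). refcount(pp1)=3>1 -> COPY to pp2. 3 ppages; refcounts: pp0:3 pp1:2 pp2:1
Op 4: write(P1, v0, 110). refcount(pp0)=3>1 -> COPY to pp3. 4 ppages; refcounts: pp0:2 pp1:2 pp2:1 pp3:1
Op 5: fork(P2) -> P3. 4 ppages; refcounts: pp0:3 pp1:3 pp2:1 pp3:1
Op 6: write(P2, v0, 190). refcount(pp0)=3>1 -> COPY to pp4. 5 ppages; refcounts: pp0:2 pp1:3 pp2:1 pp3:1 pp4:1
Op 7: write(P3, v1, 137). refcount(pp1)=3>1 -> COPY to pp5. 6 ppages; refcounts: pp0:2 pp1:2 pp2:1 pp3:1 pp4:1 pp5:1
Op 8: write(P0, v1, 148). refcount(pp1)=2>1 -> COPY to pp6. 7 ppages; refcounts: pp0:2 pp1:1 pp2:1 pp3:1 pp4:1 pp5:1 pp6:1
Op 9: write(P2, v1, 115). refcount(pp1)=1 -> write in place. 7 ppages; refcounts: pp0:2 pp1:1 pp2:1 pp3:1 pp4:1 pp5:1 pp6:1

yes yes yes yes yes no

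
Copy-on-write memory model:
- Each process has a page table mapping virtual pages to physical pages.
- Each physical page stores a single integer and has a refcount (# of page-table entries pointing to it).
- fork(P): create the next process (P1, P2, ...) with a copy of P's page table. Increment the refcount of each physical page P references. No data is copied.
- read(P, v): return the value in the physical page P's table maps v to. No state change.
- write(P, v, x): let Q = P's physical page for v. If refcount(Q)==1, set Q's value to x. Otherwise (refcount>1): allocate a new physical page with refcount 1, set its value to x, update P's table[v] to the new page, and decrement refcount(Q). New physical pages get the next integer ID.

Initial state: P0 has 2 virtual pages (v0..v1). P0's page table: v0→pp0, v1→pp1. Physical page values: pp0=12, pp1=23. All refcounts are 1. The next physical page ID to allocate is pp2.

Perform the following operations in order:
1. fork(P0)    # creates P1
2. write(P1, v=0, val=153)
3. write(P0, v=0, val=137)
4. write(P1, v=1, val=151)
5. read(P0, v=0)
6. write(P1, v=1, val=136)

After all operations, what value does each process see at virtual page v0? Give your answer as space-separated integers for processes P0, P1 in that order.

Answer: 137 153

Derivation:
Op 1: fork(P0) -> P1. 2 ppages; refcounts: pp0:2 pp1:2
Op 2: write(P1, v0, 153). refcount(pp0)=2>1 -> COPY to pp2. 3 ppages; refcounts: pp0:1 pp1:2 pp2:1
Op 3: write(P0, v0, 137). refcount(pp0)=1 -> write in place. 3 ppages; refcounts: pp0:1 pp1:2 pp2:1
Op 4: write(P1, v1, 151). refcount(pp1)=2>1 -> COPY to pp3. 4 ppages; refcounts: pp0:1 pp1:1 pp2:1 pp3:1
Op 5: read(P0, v0) -> 137. No state change.
Op 6: write(P1, v1, 136). refcount(pp3)=1 -> write in place. 4 ppages; refcounts: pp0:1 pp1:1 pp2:1 pp3:1
P0: v0 -> pp0 = 137
P1: v0 -> pp2 = 153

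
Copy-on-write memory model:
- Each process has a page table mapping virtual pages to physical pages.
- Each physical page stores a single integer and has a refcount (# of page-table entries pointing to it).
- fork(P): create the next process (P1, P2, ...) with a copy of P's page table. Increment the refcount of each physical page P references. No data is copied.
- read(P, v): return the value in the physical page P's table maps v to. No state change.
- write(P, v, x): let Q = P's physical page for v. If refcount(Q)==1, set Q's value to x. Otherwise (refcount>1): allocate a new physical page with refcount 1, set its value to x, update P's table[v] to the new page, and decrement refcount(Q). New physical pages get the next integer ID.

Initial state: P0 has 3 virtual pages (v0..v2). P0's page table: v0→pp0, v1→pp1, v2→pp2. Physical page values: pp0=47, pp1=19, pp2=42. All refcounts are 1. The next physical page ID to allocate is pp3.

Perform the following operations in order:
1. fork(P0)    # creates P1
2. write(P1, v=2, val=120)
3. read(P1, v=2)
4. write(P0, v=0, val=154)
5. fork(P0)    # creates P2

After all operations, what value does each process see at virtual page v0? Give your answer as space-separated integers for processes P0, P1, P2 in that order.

Answer: 154 47 154

Derivation:
Op 1: fork(P0) -> P1. 3 ppages; refcounts: pp0:2 pp1:2 pp2:2
Op 2: write(P1, v2, 120). refcount(pp2)=2>1 -> COPY to pp3. 4 ppages; refcounts: pp0:2 pp1:2 pp2:1 pp3:1
Op 3: read(P1, v2) -> 120. No state change.
Op 4: write(P0, v0, 154). refcount(pp0)=2>1 -> COPY to pp4. 5 ppages; refcounts: pp0:1 pp1:2 pp2:1 pp3:1 pp4:1
Op 5: fork(P0) -> P2. 5 ppages; refcounts: pp0:1 pp1:3 pp2:2 pp3:1 pp4:2
P0: v0 -> pp4 = 154
P1: v0 -> pp0 = 47
P2: v0 -> pp4 = 154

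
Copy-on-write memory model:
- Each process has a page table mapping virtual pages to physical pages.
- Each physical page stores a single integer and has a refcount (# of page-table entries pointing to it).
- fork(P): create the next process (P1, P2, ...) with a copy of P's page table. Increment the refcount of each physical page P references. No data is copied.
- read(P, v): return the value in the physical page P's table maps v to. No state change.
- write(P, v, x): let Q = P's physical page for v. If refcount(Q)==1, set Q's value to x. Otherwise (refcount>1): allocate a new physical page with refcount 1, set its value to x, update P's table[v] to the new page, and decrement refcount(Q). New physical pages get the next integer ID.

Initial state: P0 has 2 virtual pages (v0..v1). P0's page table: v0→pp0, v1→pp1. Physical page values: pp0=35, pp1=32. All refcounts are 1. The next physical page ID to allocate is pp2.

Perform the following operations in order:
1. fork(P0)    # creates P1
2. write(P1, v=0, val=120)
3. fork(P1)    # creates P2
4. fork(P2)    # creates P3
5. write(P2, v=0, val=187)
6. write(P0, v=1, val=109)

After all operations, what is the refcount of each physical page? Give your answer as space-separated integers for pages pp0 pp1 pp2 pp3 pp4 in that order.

Answer: 1 3 2 1 1

Derivation:
Op 1: fork(P0) -> P1. 2 ppages; refcounts: pp0:2 pp1:2
Op 2: write(P1, v0, 120). refcount(pp0)=2>1 -> COPY to pp2. 3 ppages; refcounts: pp0:1 pp1:2 pp2:1
Op 3: fork(P1) -> P2. 3 ppages; refcounts: pp0:1 pp1:3 pp2:2
Op 4: fork(P2) -> P3. 3 ppages; refcounts: pp0:1 pp1:4 pp2:3
Op 5: write(P2, v0, 187). refcount(pp2)=3>1 -> COPY to pp3. 4 ppages; refcounts: pp0:1 pp1:4 pp2:2 pp3:1
Op 6: write(P0, v1, 109). refcount(pp1)=4>1 -> COPY to pp4. 5 ppages; refcounts: pp0:1 pp1:3 pp2:2 pp3:1 pp4:1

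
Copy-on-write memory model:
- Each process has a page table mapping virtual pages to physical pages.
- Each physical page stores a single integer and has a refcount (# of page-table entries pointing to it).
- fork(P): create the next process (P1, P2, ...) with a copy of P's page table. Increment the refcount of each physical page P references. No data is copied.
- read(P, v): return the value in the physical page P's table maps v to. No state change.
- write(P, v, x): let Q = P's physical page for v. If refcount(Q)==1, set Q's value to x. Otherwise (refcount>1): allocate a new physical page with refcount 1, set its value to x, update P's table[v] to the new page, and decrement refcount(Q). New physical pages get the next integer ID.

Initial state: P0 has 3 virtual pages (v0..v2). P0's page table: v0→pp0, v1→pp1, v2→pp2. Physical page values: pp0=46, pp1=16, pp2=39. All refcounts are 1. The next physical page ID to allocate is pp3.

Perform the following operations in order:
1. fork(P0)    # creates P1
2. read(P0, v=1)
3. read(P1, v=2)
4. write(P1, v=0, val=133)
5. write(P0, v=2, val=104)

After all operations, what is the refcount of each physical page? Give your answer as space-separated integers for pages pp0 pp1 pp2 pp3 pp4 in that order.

Op 1: fork(P0) -> P1. 3 ppages; refcounts: pp0:2 pp1:2 pp2:2
Op 2: read(P0, v1) -> 16. No state change.
Op 3: read(P1, v2) -> 39. No state change.
Op 4: write(P1, v0, 133). refcount(pp0)=2>1 -> COPY to pp3. 4 ppages; refcounts: pp0:1 pp1:2 pp2:2 pp3:1
Op 5: write(P0, v2, 104). refcount(pp2)=2>1 -> COPY to pp4. 5 ppages; refcounts: pp0:1 pp1:2 pp2:1 pp3:1 pp4:1

Answer: 1 2 1 1 1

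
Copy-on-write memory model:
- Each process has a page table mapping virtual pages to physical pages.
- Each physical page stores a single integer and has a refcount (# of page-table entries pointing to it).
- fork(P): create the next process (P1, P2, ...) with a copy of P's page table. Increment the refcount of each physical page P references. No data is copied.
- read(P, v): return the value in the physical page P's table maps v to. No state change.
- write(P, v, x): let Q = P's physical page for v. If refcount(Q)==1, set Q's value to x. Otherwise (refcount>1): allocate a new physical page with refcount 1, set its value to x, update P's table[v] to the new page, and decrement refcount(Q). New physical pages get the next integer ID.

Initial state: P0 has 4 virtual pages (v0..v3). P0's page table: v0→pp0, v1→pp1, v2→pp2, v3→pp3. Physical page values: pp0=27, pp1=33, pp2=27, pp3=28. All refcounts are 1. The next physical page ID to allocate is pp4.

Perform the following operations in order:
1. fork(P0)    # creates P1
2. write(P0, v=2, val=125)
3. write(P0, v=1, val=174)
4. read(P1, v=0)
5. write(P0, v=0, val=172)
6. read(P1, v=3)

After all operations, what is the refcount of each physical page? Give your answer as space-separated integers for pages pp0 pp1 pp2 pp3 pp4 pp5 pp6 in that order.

Answer: 1 1 1 2 1 1 1

Derivation:
Op 1: fork(P0) -> P1. 4 ppages; refcounts: pp0:2 pp1:2 pp2:2 pp3:2
Op 2: write(P0, v2, 125). refcount(pp2)=2>1 -> COPY to pp4. 5 ppages; refcounts: pp0:2 pp1:2 pp2:1 pp3:2 pp4:1
Op 3: write(P0, v1, 174). refcount(pp1)=2>1 -> COPY to pp5. 6 ppages; refcounts: pp0:2 pp1:1 pp2:1 pp3:2 pp4:1 pp5:1
Op 4: read(P1, v0) -> 27. No state change.
Op 5: write(P0, v0, 172). refcount(pp0)=2>1 -> COPY to pp6. 7 ppages; refcounts: pp0:1 pp1:1 pp2:1 pp3:2 pp4:1 pp5:1 pp6:1
Op 6: read(P1, v3) -> 28. No state change.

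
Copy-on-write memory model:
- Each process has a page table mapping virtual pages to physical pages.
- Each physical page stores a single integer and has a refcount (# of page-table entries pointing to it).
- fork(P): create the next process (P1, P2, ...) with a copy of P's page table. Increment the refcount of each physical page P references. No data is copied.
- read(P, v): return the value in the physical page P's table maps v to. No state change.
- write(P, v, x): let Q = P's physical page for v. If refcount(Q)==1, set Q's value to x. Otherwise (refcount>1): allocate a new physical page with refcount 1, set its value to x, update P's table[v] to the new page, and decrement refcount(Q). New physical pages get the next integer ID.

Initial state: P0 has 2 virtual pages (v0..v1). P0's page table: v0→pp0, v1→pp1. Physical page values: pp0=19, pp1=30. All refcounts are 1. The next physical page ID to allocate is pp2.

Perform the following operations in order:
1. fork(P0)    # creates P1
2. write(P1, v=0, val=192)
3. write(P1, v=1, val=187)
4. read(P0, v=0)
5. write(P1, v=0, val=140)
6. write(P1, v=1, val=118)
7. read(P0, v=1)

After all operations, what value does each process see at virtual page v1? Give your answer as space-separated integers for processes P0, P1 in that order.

Op 1: fork(P0) -> P1. 2 ppages; refcounts: pp0:2 pp1:2
Op 2: write(P1, v0, 192). refcount(pp0)=2>1 -> COPY to pp2. 3 ppages; refcounts: pp0:1 pp1:2 pp2:1
Op 3: write(P1, v1, 187). refcount(pp1)=2>1 -> COPY to pp3. 4 ppages; refcounts: pp0:1 pp1:1 pp2:1 pp3:1
Op 4: read(P0, v0) -> 19. No state change.
Op 5: write(P1, v0, 140). refcount(pp2)=1 -> write in place. 4 ppages; refcounts: pp0:1 pp1:1 pp2:1 pp3:1
Op 6: write(P1, v1, 118). refcount(pp3)=1 -> write in place. 4 ppages; refcounts: pp0:1 pp1:1 pp2:1 pp3:1
Op 7: read(P0, v1) -> 30. No state change.
P0: v1 -> pp1 = 30
P1: v1 -> pp3 = 118

Answer: 30 118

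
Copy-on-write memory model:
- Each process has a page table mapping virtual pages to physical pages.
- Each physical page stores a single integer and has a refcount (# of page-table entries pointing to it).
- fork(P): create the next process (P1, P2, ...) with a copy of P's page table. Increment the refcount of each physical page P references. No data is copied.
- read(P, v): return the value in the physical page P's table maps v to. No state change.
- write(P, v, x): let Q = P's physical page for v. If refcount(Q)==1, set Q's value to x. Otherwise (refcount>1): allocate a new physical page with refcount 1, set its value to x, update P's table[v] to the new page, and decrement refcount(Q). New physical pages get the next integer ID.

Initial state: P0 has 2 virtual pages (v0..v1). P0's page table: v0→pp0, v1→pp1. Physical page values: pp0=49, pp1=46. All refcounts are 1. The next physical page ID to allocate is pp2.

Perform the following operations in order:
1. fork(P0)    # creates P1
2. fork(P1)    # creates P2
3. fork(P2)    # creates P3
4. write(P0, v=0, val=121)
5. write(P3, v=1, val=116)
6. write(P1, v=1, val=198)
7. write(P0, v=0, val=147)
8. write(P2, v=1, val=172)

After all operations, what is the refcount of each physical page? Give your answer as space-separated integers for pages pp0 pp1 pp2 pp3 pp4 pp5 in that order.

Answer: 3 1 1 1 1 1

Derivation:
Op 1: fork(P0) -> P1. 2 ppages; refcounts: pp0:2 pp1:2
Op 2: fork(P1) -> P2. 2 ppages; refcounts: pp0:3 pp1:3
Op 3: fork(P2) -> P3. 2 ppages; refcounts: pp0:4 pp1:4
Op 4: write(P0, v0, 121). refcount(pp0)=4>1 -> COPY to pp2. 3 ppages; refcounts: pp0:3 pp1:4 pp2:1
Op 5: write(P3, v1, 116). refcount(pp1)=4>1 -> COPY to pp3. 4 ppages; refcounts: pp0:3 pp1:3 pp2:1 pp3:1
Op 6: write(P1, v1, 198). refcount(pp1)=3>1 -> COPY to pp4. 5 ppages; refcounts: pp0:3 pp1:2 pp2:1 pp3:1 pp4:1
Op 7: write(P0, v0, 147). refcount(pp2)=1 -> write in place. 5 ppages; refcounts: pp0:3 pp1:2 pp2:1 pp3:1 pp4:1
Op 8: write(P2, v1, 172). refcount(pp1)=2>1 -> COPY to pp5. 6 ppages; refcounts: pp0:3 pp1:1 pp2:1 pp3:1 pp4:1 pp5:1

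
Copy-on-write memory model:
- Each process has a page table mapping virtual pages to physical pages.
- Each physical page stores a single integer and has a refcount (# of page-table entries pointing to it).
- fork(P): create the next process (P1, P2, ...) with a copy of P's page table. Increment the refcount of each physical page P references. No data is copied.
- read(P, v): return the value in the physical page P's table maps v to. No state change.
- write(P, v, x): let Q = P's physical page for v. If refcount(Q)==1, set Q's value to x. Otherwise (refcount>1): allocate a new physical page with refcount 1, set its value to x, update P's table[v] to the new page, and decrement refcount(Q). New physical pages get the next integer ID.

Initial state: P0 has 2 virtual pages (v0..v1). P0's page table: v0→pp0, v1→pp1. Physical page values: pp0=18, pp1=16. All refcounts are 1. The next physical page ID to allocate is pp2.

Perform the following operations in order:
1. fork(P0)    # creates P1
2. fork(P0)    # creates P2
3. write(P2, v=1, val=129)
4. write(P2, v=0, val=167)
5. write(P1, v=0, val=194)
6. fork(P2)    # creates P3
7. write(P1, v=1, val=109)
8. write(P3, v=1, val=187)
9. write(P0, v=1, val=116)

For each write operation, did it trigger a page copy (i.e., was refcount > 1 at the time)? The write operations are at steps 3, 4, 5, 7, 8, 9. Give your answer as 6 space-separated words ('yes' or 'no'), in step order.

Op 1: fork(P0) -> P1. 2 ppages; refcounts: pp0:2 pp1:2
Op 2: fork(P0) -> P2. 2 ppages; refcounts: pp0:3 pp1:3
Op 3: write(P2, v1, 129). refcount(pp1)=3>1 -> COPY to pp2. 3 ppages; refcounts: pp0:3 pp1:2 pp2:1
Op 4: write(P2, v0, 167). refcount(pp0)=3>1 -> COPY to pp3. 4 ppages; refcounts: pp0:2 pp1:2 pp2:1 pp3:1
Op 5: write(P1, v0, 194). refcount(pp0)=2>1 -> COPY to pp4. 5 ppages; refcounts: pp0:1 pp1:2 pp2:1 pp3:1 pp4:1
Op 6: fork(P2) -> P3. 5 ppages; refcounts: pp0:1 pp1:2 pp2:2 pp3:2 pp4:1
Op 7: write(P1, v1, 109). refcount(pp1)=2>1 -> COPY to pp5. 6 ppages; refcounts: pp0:1 pp1:1 pp2:2 pp3:2 pp4:1 pp5:1
Op 8: write(P3, v1, 187). refcount(pp2)=2>1 -> COPY to pp6. 7 ppages; refcounts: pp0:1 pp1:1 pp2:1 pp3:2 pp4:1 pp5:1 pp6:1
Op 9: write(P0, v1, 116). refcount(pp1)=1 -> write in place. 7 ppages; refcounts: pp0:1 pp1:1 pp2:1 pp3:2 pp4:1 pp5:1 pp6:1

yes yes yes yes yes no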